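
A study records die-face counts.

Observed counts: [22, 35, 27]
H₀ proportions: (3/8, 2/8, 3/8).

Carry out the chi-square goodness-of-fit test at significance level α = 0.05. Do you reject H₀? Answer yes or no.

n = 84; E_i = n·p_i = [31.50, 21.00, 31.50]
χ² = (22−31.50)²/31.50 + (35−21.00)²/21.00 + (27−31.50)²/31.50 = 12.8413
df = 2
p-value (upper-tail) = 0.00163
At α=0.05: p < α → reject H₀

reject H₀: yes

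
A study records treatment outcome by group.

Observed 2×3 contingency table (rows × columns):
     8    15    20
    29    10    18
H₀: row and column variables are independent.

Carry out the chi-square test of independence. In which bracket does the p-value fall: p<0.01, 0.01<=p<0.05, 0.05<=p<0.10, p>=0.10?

p-value bracket: p<0.01

Row totals [43, 57], col totals [37, 25, 38], n=100
χ² = (8−15.91)²/15.91 + (15−10.75)²/10.75 + (20−16.34)²/16.34 + (29−21.09)²/21.09 + (10−14.25)²/14.25 + (18−21.66)²/21.66 = 11.2854
df = 2
p-value (upper-tail) = 0.00354
→ bracket: p<0.01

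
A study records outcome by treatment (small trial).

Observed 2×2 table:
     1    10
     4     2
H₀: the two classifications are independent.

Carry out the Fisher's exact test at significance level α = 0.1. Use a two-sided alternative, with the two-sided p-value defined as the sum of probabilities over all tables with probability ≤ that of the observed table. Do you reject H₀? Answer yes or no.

Margins: r₁=11, r₂=6, c₁=5, c₂=12, n=17
p_obs = C(11,1)·C(6,4)/C(17,5); sum pmf over tables with pmf ≤ p_obs
p-value (two-sided) = 0.02763
At α=0.1: p < α → reject H₀

reject H₀: yes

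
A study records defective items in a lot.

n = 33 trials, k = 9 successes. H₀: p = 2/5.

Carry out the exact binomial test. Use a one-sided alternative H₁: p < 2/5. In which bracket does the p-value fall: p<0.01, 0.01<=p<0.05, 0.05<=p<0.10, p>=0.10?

Exact binomial: n=33, k=9, p₀=2/5=0.4000
P(X≤9) from Σ C(n,i)·p₀^i·(1−p₀)^(n−i)
p-value (one-sided, H₁ less) = 0.09233
→ bracket: 0.05<=p<0.10

p-value bracket: 0.05<=p<0.10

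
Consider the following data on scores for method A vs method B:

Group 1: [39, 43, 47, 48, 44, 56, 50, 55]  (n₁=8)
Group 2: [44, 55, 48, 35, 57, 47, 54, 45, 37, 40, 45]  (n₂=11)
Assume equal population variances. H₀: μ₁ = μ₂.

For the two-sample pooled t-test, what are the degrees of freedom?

degrees of freedom = 17

df = n₁ + n₂ − 2 = 8 + 11 − 2 = 17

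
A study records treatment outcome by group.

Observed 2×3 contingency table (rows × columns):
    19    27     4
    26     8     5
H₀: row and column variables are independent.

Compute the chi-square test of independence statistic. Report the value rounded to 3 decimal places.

Row totals [50, 39], col totals [45, 35, 9], n=89
χ² = (19−25.28)²/25.28 + (27−19.66)²/19.66 + (4−5.06)²/5.06 + (26−19.72)²/19.72 + (8−15.34)²/15.34 + (5−3.94)²/3.94 = 10.3123
df = 2

test statistic = 10.312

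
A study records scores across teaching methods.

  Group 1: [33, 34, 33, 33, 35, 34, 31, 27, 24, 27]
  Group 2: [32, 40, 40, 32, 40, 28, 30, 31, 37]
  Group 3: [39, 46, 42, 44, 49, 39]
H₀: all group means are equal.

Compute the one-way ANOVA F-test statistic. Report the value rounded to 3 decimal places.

test statistic = 15.629

Group means [31.10, 34.44, 43.17], grand mean 35.200
SSB = Σnᵢ(x̄ᵢ−x̄)² = 554.044; SSW = ΣΣ(x−x̄ᵢ)² = 389.956
MSB = 554.044/2 = 277.0222; MSW = 389.956/22 = 17.7253
F = MSB/MSW = 15.6287
df = (2, 22)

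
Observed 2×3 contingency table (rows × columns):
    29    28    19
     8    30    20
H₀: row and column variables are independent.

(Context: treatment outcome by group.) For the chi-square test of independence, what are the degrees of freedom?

degrees of freedom = 2

df = (r−1)(c−1) = (2−1)·(3−1) = 2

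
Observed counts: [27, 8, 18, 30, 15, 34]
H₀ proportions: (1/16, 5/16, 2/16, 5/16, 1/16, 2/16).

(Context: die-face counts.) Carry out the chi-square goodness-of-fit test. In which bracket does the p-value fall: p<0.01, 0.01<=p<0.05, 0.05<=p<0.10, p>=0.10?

n = 132; E_i = n·p_i = [8.25, 41.25, 16.50, 41.25, 8.25, 16.50]
χ² = (27−8.25)²/8.25 + (8−41.25)²/41.25 + (18−16.50)²/16.50 + (30−41.25)²/41.25 + (15−8.25)²/8.25 + (34−16.50)²/16.50 = 96.7030
df = 5
p-value (upper-tail) = 0.00000
→ bracket: p<0.01

p-value bracket: p<0.01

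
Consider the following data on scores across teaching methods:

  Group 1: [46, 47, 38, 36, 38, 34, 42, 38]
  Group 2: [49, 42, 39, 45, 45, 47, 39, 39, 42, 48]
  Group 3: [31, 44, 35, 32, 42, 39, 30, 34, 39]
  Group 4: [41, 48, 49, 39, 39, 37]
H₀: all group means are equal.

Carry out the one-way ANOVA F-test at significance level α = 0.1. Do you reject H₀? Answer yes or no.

reject H₀: yes

Group means [39.88, 43.50, 36.22, 42.17], grand mean 40.394
SSB = Σnᵢ(x̄ᵢ−x̄)² = 274.115; SSW = ΣΣ(x−x̄ᵢ)² = 613.764
MSB = 274.115/3 = 91.3716; MSW = 613.764/29 = 21.1643
F = MSB/MSW = 4.3173
df = (3, 29)
p-value (upper-tail) = 0.01237
At α=0.1: p < α → reject H₀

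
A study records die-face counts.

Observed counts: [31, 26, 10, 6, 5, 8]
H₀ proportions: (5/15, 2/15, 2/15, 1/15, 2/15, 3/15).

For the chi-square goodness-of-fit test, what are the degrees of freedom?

degrees of freedom = 5

df = k − 1 = 6 − 1 = 5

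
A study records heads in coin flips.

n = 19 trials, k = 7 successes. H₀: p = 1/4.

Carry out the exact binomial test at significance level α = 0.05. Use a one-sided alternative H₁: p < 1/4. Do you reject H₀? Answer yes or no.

reject H₀: no

Exact binomial: n=19, k=7, p₀=1/4=0.2500
P(X≤7) from Σ C(n,i)·p₀^i·(1−p₀)^(n−i)
p-value (one-sided, H₁ less) = 0.92254
At α=0.05: p ≥ α → fail to reject H₀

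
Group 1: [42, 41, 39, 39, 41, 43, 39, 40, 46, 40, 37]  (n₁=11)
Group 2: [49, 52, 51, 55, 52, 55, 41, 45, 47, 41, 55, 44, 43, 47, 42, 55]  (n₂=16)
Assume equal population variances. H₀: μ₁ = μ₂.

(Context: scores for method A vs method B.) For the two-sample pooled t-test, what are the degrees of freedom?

df = n₁ + n₂ − 2 = 11 + 16 − 2 = 25

degrees of freedom = 25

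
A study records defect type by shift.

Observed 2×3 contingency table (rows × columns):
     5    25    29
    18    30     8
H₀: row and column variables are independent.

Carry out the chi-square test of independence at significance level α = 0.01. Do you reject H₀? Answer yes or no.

Row totals [59, 56], col totals [23, 55, 37], n=115
χ² = (5−11.80)²/11.80 + (25−28.22)²/28.22 + (29−18.98)²/18.98 + (18−11.20)²/11.20 + (30−26.78)²/26.78 + (8−18.02)²/18.02 = 19.6564
df = 2
p-value (upper-tail) = 0.00005
At α=0.01: p < α → reject H₀

reject H₀: yes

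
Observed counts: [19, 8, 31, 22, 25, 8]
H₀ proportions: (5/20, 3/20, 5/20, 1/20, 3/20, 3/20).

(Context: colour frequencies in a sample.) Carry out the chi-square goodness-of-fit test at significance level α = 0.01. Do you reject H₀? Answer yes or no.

reject H₀: yes

n = 113; E_i = n·p_i = [28.25, 16.95, 28.25, 5.65, 16.95, 16.95]
χ² = (19−28.25)²/28.25 + (8−16.95)²/16.95 + (31−28.25)²/28.25 + (22−5.65)²/5.65 + (25−16.95)²/16.95 + (8−16.95)²/16.95 = 63.8850
df = 5
p-value (upper-tail) = 0.00000
At α=0.01: p < α → reject H₀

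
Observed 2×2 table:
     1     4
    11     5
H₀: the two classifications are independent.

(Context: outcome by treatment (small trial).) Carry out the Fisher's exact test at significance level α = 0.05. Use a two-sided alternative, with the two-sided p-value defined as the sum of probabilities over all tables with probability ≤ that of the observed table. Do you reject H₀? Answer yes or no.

Margins: r₁=5, r₂=16, c₁=12, c₂=9, n=21
p_obs = C(5,1)·C(16,11)/C(21,12); sum pmf over tables with pmf ≤ p_obs
p-value (two-sided) = 0.11942
At α=0.05: p ≥ α → fail to reject H₀

reject H₀: no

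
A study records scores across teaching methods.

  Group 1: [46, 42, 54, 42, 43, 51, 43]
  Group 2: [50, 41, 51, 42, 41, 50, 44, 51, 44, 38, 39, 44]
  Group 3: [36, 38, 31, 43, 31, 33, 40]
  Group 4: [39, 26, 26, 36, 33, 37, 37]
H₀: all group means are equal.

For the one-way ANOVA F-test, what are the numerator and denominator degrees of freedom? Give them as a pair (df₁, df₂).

k = 4 groups, N = 33 total
df = (k−1, N−k) = (4−1, 33−4) = (3, 29)

degrees of freedom = [3, 29]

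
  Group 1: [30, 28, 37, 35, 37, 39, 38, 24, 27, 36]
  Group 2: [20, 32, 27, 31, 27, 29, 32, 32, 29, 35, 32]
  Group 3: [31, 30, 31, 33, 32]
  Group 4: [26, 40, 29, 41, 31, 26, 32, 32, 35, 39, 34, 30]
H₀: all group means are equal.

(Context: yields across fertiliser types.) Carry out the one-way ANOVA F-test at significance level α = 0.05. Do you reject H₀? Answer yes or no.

Group means [33.10, 29.64, 31.40, 32.92], grand mean 31.816
SSB = Σnᵢ(x̄ᵢ−x̄)² = 84.148; SSW = ΣΣ(x−x̄ᵢ)² = 705.562
MSB = 84.148/3 = 28.0495; MSW = 705.562/34 = 20.7518
F = MSB/MSW = 1.3517
df = (3, 34)
p-value (upper-tail) = 0.27404
At α=0.05: p ≥ α → fail to reject H₀

reject H₀: no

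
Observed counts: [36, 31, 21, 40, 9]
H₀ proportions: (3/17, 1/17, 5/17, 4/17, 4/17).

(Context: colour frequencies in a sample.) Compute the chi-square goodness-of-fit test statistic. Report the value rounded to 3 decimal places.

n = 137; E_i = n·p_i = [24.18, 8.06, 40.29, 32.24, 32.24]
χ² = (36−24.18)²/24.18 + (31−8.06)²/8.06 + (21−40.29)²/40.29 + (40−32.24)²/32.24 + (9−32.24)²/32.24 = 98.9464
df = 4

test statistic = 98.946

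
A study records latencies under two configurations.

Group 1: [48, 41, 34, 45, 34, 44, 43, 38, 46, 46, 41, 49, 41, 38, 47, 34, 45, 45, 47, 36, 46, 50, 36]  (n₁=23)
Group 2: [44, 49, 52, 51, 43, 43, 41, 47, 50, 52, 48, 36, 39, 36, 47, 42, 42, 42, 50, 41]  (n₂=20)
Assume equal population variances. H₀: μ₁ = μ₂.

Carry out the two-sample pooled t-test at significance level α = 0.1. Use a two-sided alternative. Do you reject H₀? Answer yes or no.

reject H₀: no

x̄₁=42.348, s₁=5.113, n₁=23
x̄₂=44.750, s₂=5.035, n₂=20
s_p² = [22·5.113² + 19·5.035²]/41 = 25.7797
SE = √(s_p²·(1/23+1/20)) = 1.5524
t = (42.348−44.750)/1.5524 = -1.5474
df = 41
p-value (two-sided) = 0.12945
At α=0.1: p ≥ α → fail to reject H₀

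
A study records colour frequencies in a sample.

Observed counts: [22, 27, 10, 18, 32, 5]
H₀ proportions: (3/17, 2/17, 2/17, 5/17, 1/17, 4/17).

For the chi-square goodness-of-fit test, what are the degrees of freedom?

df = k − 1 = 6 − 1 = 5

degrees of freedom = 5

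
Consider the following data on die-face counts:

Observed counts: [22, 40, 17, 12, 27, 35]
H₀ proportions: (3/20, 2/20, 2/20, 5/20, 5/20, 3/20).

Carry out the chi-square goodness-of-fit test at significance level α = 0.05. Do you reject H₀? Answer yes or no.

reject H₀: yes

n = 153; E_i = n·p_i = [22.95, 15.30, 15.30, 38.25, 38.25, 22.95]
χ² = (22−22.95)²/22.95 + (40−15.30)²/15.30 + (17−15.30)²/15.30 + (12−38.25)²/38.25 + (27−38.25)²/38.25 + (35−22.95)²/22.95 = 67.7538
df = 5
p-value (upper-tail) = 0.00000
At α=0.05: p < α → reject H₀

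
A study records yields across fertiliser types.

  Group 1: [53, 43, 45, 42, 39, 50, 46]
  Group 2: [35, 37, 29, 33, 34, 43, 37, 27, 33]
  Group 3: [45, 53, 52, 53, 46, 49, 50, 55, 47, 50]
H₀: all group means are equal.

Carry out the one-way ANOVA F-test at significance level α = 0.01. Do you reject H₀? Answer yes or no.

reject H₀: yes

Group means [45.43, 34.22, 50.00], grand mean 43.308
SSB = Σnᵢ(x̄ᵢ−x̄)² = 1222.269; SSW = ΣΣ(x−x̄ᵢ)² = 411.270
MSB = 1222.269/2 = 611.1343; MSW = 411.270/23 = 17.8813
F = MSB/MSW = 34.1773
df = (2, 23)
p-value (upper-tail) = 0.00000
At α=0.01: p < α → reject H₀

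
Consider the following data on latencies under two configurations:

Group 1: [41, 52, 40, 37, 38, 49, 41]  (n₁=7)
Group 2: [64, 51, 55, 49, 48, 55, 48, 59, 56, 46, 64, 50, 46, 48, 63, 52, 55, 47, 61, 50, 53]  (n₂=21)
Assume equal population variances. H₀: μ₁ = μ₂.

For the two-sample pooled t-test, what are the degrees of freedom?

degrees of freedom = 26

df = n₁ + n₂ − 2 = 7 + 21 − 2 = 26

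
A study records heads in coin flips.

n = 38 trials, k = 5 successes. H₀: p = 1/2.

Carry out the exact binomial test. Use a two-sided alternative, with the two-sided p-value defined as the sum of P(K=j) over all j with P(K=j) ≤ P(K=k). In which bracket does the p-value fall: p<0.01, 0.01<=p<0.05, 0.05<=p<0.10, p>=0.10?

p-value bracket: p<0.01

Exact binomial: n=38, k=5, p₀=1/2=0.5000
P(X=j) = C(n,j)·p₀^j·(1−p₀)^(n−j); p = Σ P(X=j) over j with P(X=j) ≤ P(X=5)
p-value (two-sided) = 0.00000
→ bracket: p<0.01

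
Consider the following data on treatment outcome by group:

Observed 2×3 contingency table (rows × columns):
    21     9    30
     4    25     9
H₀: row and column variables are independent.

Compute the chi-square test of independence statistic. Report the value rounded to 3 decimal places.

Row totals [60, 38], col totals [25, 34, 39], n=98
χ² = (21−15.31)²/15.31 + (9−20.82)²/20.82 + (30−23.88)²/23.88 + (4−9.69)²/9.69 + (25−13.18)²/13.18 + (9−15.12)²/15.12 = 26.8094
df = 2

test statistic = 26.809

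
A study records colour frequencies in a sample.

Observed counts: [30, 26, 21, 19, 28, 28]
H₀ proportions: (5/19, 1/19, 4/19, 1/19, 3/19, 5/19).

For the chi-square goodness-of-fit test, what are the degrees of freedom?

df = k − 1 = 6 − 1 = 5

degrees of freedom = 5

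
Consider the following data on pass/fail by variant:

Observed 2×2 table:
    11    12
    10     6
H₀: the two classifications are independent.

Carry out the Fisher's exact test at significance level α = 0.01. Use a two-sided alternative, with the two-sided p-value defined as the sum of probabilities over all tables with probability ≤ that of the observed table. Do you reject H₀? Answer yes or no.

Margins: r₁=23, r₂=16, c₁=21, c₂=18, n=39
p_obs = C(23,11)·C(16,10)/C(39,21); sum pmf over tables with pmf ≤ p_obs
p-value (two-sided) = 0.51584
At α=0.01: p ≥ α → fail to reject H₀

reject H₀: no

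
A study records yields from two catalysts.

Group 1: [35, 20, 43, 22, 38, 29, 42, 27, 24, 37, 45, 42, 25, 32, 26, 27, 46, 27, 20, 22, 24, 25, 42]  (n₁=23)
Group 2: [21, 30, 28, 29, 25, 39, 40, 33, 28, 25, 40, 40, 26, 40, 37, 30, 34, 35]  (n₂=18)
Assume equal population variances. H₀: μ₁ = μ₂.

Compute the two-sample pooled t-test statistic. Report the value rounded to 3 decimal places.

x̄₁=31.304, s₁=8.736, n₁=23
x̄₂=32.222, s₂=6.170, n₂=18
s_p² = [22·8.736² + 17·6.170²]/39 = 59.6405
SE = √(s_p²·(1/23+1/18)) = 2.4303
t = (31.304−32.222)/2.4303 = -0.3777
df = 39

test statistic = -0.378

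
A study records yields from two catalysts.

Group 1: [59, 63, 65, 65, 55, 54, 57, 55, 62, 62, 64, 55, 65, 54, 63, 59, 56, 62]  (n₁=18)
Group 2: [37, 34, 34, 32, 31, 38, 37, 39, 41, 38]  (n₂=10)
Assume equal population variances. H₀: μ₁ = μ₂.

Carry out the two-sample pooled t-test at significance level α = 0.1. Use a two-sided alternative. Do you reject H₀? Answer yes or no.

reject H₀: yes

x̄₁=59.722, s₁=4.156, n₁=18
x̄₂=36.100, s₂=3.213, n₂=10
s_p² = [17·4.156² + 9·3.213²]/26 = 14.8658
SE = √(s_p²·(1/18+1/10)) = 1.5207
t = (59.722−36.100)/1.5207 = 15.5340
df = 26
p-value (two-sided) = 0.00000
At α=0.1: p < α → reject H₀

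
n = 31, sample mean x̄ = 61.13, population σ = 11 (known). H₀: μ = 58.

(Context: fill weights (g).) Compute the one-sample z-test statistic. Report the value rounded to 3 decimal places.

SE = σ/√n = 11/√31 = 1.9757
z = (x̄−μ₀)/SE = (61.13−58)/1.9757 = 1.5843

test statistic = 1.584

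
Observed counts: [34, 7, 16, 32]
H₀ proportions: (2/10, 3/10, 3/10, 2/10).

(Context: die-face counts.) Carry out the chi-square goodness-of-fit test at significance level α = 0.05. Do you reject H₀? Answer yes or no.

n = 89; E_i = n·p_i = [17.80, 26.70, 26.70, 17.80]
χ² = (34−17.80)²/17.80 + (7−26.70)²/26.70 + (16−26.70)²/26.70 + (32−17.80)²/17.80 = 44.8951
df = 3
p-value (upper-tail) = 0.00000
At α=0.05: p < α → reject H₀

reject H₀: yes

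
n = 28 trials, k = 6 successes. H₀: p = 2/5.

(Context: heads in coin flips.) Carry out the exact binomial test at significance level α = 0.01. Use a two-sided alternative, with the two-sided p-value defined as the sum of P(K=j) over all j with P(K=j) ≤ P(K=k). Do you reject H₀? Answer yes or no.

Exact binomial: n=28, k=6, p₀=2/5=0.4000
P(X=j) = C(n,j)·p₀^j·(1−p₀)^(n−j); p = Σ P(X=j) over j with P(X=j) ≤ P(X=6)
p-value (two-sided) = 0.05296
At α=0.01: p ≥ α → fail to reject H₀

reject H₀: no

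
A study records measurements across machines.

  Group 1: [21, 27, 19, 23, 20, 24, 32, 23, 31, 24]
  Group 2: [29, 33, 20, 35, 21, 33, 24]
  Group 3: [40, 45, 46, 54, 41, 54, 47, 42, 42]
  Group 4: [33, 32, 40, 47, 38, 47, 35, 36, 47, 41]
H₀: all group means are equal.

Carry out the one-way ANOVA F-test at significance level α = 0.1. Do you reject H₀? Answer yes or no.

reject H₀: yes

Group means [24.40, 27.86, 45.67, 39.60], grand mean 34.611
SSB = Σnᵢ(x̄ᵢ−x̄)² = 2710.898; SSW = ΣΣ(x−x̄ᵢ)² = 927.657
MSB = 2710.898/3 = 903.6328; MSW = 927.657/32 = 28.9893
F = MSB/MSW = 31.1713
df = (3, 32)
p-value (upper-tail) = 0.00000
At α=0.1: p < α → reject H₀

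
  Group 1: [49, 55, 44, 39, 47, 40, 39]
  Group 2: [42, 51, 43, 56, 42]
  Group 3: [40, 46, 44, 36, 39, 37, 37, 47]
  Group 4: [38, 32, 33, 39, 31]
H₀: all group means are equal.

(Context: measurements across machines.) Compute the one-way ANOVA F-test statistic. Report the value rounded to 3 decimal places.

Group means [44.71, 46.80, 40.75, 34.60], grand mean 41.840
SSB = Σnᵢ(x̄ᵢ−x̄)² = 452.431; SSW = ΣΣ(x−x̄ᵢ)² = 564.929
MSB = 452.431/3 = 150.8105; MSW = 564.929/21 = 26.9014
F = MSB/MSW = 5.6061
df = (3, 21)

test statistic = 5.606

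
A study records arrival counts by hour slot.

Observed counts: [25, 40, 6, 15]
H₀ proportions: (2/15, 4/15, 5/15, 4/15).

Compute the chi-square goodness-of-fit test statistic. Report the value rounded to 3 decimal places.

n = 86; E_i = n·p_i = [11.47, 22.93, 28.67, 22.93]
χ² = (25−11.47)²/11.47 + (40−22.93)²/22.93 + (6−28.67)²/28.67 + (15−22.93)²/22.93 = 49.3401
df = 3

test statistic = 49.340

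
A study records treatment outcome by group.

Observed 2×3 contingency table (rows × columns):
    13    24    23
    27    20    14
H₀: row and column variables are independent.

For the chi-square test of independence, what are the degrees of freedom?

df = (r−1)(c−1) = (2−1)·(3−1) = 2

degrees of freedom = 2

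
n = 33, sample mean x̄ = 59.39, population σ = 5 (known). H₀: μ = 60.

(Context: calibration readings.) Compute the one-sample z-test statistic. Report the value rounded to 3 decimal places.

test statistic = -0.701

SE = σ/√n = 5/√33 = 0.8704
z = (x̄−μ₀)/SE = (59.39−60)/0.8704 = -0.7008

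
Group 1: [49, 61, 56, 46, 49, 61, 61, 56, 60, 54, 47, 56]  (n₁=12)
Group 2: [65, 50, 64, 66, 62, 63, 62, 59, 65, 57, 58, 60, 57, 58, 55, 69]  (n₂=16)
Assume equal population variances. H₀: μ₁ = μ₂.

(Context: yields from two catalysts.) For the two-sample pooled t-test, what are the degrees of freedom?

degrees of freedom = 26

df = n₁ + n₂ − 2 = 12 + 16 − 2 = 26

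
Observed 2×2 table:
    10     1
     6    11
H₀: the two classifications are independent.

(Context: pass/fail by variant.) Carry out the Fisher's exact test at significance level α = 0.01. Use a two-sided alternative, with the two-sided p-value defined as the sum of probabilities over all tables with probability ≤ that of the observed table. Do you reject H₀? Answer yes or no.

Margins: r₁=11, r₂=17, c₁=16, c₂=12, n=28
p_obs = C(11,10)·C(17,6)/C(28,16); sum pmf over tables with pmf ≤ p_obs
p-value (two-sided) = 0.00596
At α=0.01: p < α → reject H₀

reject H₀: yes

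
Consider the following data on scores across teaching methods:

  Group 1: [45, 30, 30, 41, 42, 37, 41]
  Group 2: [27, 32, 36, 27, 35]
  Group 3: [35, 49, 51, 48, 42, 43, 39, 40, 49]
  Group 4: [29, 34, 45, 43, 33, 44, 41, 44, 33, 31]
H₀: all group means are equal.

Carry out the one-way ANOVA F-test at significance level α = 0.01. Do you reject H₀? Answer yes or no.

Group means [38.00, 31.40, 44.00, 37.70], grand mean 38.581
SSB = Σnᵢ(x̄ᵢ−x̄)² = 532.248; SSW = ΣΣ(x−x̄ᵢ)² = 877.300
MSB = 532.248/3 = 177.4161; MSW = 877.300/27 = 32.4926
F = MSB/MSW = 5.4602
df = (3, 27)
p-value (upper-tail) = 0.00458
At α=0.01: p < α → reject H₀

reject H₀: yes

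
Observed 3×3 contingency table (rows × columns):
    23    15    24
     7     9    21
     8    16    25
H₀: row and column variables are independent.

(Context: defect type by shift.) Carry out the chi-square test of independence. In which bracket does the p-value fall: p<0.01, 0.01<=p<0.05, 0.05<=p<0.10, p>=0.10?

Row totals [62, 37, 49], col totals [38, 40, 70], n=148
χ² = (23−15.92)²/15.92 + (15−16.76)²/16.76 + (24−29.32)²/29.32 + (7−9.50)²/9.50 + (9−10.00)²/10.00 + (21−17.50)²/17.50 + (8−12.58)²/12.58 + (16−13.24)²/13.24 + (25−23.18)²/23.18 = 8.1442
df = 4
p-value (upper-tail) = 0.08644
→ bracket: 0.05<=p<0.10

p-value bracket: 0.05<=p<0.10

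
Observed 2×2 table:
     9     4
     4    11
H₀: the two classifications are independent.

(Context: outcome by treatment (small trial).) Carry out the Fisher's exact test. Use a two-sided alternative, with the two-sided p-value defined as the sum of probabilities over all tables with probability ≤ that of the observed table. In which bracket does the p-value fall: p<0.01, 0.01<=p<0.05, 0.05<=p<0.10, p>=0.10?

Margins: r₁=13, r₂=15, c₁=13, c₂=15, n=28
p_obs = C(13,9)·C(15,4)/C(28,13); sum pmf over tables with pmf ≤ p_obs
p-value (two-sided) = 0.05571
→ bracket: 0.05<=p<0.10

p-value bracket: 0.05<=p<0.10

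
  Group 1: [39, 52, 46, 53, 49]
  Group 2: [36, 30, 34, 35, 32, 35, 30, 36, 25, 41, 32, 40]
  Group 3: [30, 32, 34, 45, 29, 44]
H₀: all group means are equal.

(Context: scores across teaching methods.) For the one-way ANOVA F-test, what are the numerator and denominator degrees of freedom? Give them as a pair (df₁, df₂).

k = 3 groups, N = 23 total
df = (k−1, N−k) = (3−1, 23−3) = (2, 20)

degrees of freedom = [2, 20]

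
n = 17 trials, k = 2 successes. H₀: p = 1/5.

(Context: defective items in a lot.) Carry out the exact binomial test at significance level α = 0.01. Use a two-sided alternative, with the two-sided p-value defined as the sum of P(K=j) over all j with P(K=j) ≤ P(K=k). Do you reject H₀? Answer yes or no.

reject H₀: no

Exact binomial: n=17, k=2, p₀=1/5=0.2000
P(X=j) = C(n,j)·p₀^j·(1−p₀)^(n−j); p = Σ P(X=j) over j with P(X=j) ≤ P(X=2)
p-value (two-sided) = 0.55140
At α=0.01: p ≥ α → fail to reject H₀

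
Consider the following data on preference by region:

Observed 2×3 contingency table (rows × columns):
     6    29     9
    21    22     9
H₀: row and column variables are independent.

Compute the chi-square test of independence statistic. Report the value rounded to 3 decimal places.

test statistic = 8.688

Row totals [44, 52], col totals [27, 51, 18], n=96
χ² = (6−12.38)²/12.38 + (29−23.38)²/23.38 + (9−8.25)²/8.25 + (21−14.62)²/14.62 + (22−27.62)²/27.62 + (9−9.75)²/9.75 = 8.6878
df = 2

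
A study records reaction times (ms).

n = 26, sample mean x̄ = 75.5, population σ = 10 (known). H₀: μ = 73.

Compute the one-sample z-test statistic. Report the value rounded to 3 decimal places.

SE = σ/√n = 10/√26 = 1.9612
z = (x̄−μ₀)/SE = (75.5−73)/1.9612 = 1.2748

test statistic = 1.275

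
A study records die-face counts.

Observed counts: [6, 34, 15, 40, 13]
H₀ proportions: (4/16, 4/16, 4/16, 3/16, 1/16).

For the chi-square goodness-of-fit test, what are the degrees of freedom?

df = k − 1 = 5 − 1 = 4

degrees of freedom = 4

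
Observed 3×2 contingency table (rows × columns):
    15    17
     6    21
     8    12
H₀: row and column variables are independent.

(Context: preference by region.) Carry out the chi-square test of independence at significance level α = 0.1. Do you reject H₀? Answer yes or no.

reject H₀: no

Row totals [32, 27, 20], col totals [29, 50], n=79
χ² = (15−11.75)²/11.75 + (17−20.25)²/20.25 + (6−9.91)²/9.91 + (21−17.09)²/17.09 + (8−7.34)²/7.34 + (12−12.66)²/12.66 = 3.9556
df = 2
p-value (upper-tail) = 0.13838
At α=0.1: p ≥ α → fail to reject H₀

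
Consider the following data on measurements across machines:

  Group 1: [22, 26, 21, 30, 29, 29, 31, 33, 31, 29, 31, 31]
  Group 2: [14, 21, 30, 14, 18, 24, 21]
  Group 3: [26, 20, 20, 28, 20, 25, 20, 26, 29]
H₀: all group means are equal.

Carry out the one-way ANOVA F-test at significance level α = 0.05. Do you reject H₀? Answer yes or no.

reject H₀: yes

Group means [28.58, 20.29, 23.78], grand mean 24.964
SSB = Σnᵢ(x̄ᵢ−x̄)² = 323.063; SSW = ΣΣ(x−x̄ᵢ)² = 459.901
MSB = 323.063/2 = 161.5317; MSW = 459.901/25 = 18.3960
F = MSB/MSW = 8.7808
df = (2, 25)
p-value (upper-tail) = 0.00129
At α=0.05: p < α → reject H₀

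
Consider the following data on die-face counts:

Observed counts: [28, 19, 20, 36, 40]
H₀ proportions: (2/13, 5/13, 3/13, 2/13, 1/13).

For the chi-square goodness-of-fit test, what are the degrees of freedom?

df = k − 1 = 5 − 1 = 4

degrees of freedom = 4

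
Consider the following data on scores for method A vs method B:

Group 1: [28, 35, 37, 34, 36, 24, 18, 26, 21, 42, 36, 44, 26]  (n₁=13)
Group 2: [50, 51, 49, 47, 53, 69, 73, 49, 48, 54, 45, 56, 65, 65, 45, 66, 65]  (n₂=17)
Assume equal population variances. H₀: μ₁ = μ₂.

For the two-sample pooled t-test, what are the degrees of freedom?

df = n₁ + n₂ − 2 = 13 + 17 − 2 = 28

degrees of freedom = 28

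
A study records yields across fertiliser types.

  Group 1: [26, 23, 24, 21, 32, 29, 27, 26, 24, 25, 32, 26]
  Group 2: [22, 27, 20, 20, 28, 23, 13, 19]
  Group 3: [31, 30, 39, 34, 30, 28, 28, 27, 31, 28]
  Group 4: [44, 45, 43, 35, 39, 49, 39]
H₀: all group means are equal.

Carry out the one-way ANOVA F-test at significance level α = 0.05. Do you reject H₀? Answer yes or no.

reject H₀: yes

Group means [26.25, 21.50, 30.60, 42.00], grand mean 29.378
SSB = Σnᵢ(x̄ᵢ−x̄)² = 1744.053; SSW = ΣΣ(x−x̄ᵢ)² = 528.650
MSB = 1744.053/3 = 581.3509; MSW = 528.650/33 = 16.0197
F = MSB/MSW = 36.2898
df = (3, 33)
p-value (upper-tail) = 0.00000
At α=0.05: p < α → reject H₀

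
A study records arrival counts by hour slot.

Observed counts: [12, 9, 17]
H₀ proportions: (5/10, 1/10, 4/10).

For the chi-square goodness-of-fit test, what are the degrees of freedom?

degrees of freedom = 2

df = k − 1 = 3 − 1 = 2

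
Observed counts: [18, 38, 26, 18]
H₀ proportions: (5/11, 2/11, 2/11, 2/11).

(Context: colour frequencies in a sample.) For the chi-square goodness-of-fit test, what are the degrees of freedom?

degrees of freedom = 3

df = k − 1 = 4 − 1 = 3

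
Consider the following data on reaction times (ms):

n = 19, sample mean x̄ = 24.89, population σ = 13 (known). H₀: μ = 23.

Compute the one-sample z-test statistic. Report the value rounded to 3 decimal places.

test statistic = 0.634

SE = σ/√n = 13/√19 = 2.9824
z = (x̄−μ₀)/SE = (24.89−23)/2.9824 = 0.6337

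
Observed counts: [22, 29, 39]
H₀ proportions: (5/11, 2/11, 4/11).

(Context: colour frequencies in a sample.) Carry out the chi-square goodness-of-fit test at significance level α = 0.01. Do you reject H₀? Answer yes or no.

n = 90; E_i = n·p_i = [40.91, 16.36, 32.73]
χ² = (22−40.91)²/40.91 + (29−16.36)²/16.36 + (39−32.73)²/32.73 = 19.7006
df = 2
p-value (upper-tail) = 0.00005
At α=0.01: p < α → reject H₀

reject H₀: yes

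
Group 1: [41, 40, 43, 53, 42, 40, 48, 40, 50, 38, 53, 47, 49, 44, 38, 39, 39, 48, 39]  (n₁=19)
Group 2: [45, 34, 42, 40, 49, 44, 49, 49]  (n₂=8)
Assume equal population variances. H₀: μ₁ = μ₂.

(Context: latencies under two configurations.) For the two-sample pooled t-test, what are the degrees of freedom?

df = n₁ + n₂ − 2 = 19 + 8 − 2 = 25

degrees of freedom = 25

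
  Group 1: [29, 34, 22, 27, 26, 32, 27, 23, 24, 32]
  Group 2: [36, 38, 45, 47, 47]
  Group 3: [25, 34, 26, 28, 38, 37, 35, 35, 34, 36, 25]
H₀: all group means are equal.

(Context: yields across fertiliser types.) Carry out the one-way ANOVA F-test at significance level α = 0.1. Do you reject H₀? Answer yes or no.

Group means [27.60, 42.60, 32.09], grand mean 32.385
SSB = Σnᵢ(x̄ᵢ−x̄)² = 751.645; SSW = ΣΣ(x−x̄ᵢ)² = 512.509
MSB = 751.645/2 = 375.8224; MSW = 512.509/23 = 22.2830
F = MSB/MSW = 16.8659
df = (2, 23)
p-value (upper-tail) = 0.00003
At α=0.1: p < α → reject H₀

reject H₀: yes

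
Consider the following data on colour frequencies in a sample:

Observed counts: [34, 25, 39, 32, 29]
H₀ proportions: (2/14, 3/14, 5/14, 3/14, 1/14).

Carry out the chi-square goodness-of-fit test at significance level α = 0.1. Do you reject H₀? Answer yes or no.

reject H₀: yes

n = 159; E_i = n·p_i = [22.71, 34.07, 56.79, 34.07, 11.36]
χ² = (34−22.71)²/22.71 + (25−34.07)²/34.07 + (39−56.79)²/56.79 + (32−34.07)²/34.07 + (29−11.36)²/11.36 = 41.1266
df = 4
p-value (upper-tail) = 0.00000
At α=0.1: p < α → reject H₀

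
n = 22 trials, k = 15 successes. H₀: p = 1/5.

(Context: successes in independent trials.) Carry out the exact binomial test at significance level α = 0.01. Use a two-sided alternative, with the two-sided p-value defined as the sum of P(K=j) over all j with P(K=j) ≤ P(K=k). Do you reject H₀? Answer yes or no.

reject H₀: yes

Exact binomial: n=22, k=15, p₀=1/5=0.2000
P(X=j) = C(n,j)·p₀^j·(1−p₀)^(n−j); p = Σ P(X=j) over j with P(X=j) ≤ P(X=15)
p-value (two-sided) = 0.00000
At α=0.01: p < α → reject H₀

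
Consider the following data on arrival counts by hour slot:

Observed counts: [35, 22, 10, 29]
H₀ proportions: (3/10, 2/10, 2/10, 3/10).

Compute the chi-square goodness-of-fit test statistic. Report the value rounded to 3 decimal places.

test statistic = 6.153

n = 96; E_i = n·p_i = [28.80, 19.20, 19.20, 28.80]
χ² = (35−28.80)²/28.80 + (22−19.20)²/19.20 + (10−19.20)²/19.20 + (29−28.80)²/28.80 = 6.1528
df = 3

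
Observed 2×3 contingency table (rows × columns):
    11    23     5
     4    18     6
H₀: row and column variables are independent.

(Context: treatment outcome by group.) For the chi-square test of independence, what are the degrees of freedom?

degrees of freedom = 2

df = (r−1)(c−1) = (2−1)·(3−1) = 2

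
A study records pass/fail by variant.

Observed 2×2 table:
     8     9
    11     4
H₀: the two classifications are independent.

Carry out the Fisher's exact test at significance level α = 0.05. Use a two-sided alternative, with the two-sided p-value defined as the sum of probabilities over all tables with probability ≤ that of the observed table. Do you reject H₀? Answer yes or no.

Margins: r₁=17, r₂=15, c₁=19, c₂=13, n=32
p_obs = C(17,8)·C(15,11)/C(32,19); sum pmf over tables with pmf ≤ p_obs
p-value (two-sided) = 0.16574
At α=0.05: p ≥ α → fail to reject H₀

reject H₀: no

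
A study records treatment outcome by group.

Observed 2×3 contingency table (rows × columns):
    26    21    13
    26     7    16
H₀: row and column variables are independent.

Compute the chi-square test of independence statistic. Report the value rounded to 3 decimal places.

test statistic = 6.264

Row totals [60, 49], col totals [52, 28, 29], n=109
χ² = (26−28.62)²/28.62 + (21−15.41)²/15.41 + (13−15.96)²/15.96 + (26−23.38)²/23.38 + (7−12.59)²/12.59 + (16−13.04)²/13.04 = 6.2640
df = 2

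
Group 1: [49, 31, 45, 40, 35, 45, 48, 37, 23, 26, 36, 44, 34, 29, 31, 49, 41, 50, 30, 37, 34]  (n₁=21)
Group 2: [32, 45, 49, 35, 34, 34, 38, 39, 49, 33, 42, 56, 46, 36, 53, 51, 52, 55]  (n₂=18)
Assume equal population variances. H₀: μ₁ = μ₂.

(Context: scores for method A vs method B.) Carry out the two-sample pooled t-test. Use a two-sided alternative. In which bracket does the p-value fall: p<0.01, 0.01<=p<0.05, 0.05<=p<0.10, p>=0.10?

x̄₁=37.810, s₁=8.035, n₁=21
x̄₂=43.278, s₂=8.330, n₂=18
s_p² = [20·8.035² + 17·8.330²]/37 = 66.7797
SE = √(s_p²·(1/21+1/18)) = 2.6249
t = (37.810−43.278)/2.6249 = -2.0832
df = 37
p-value (two-sided) = 0.04419
→ bracket: 0.01<=p<0.05

p-value bracket: 0.01<=p<0.05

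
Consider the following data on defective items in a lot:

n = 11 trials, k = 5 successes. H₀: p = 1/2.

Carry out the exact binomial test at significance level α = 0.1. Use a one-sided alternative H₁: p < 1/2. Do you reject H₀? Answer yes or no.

Exact binomial: n=11, k=5, p₀=1/2=0.5000
P(X≤5) from Σ C(n,i)·p₀^i·(1−p₀)^(n−i)
p-value (one-sided, H₁ less) = 0.50000
At α=0.1: p ≥ α → fail to reject H₀

reject H₀: no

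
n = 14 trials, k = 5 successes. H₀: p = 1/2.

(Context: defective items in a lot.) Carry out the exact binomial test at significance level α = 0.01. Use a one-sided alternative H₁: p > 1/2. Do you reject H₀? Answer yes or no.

reject H₀: no

Exact binomial: n=14, k=5, p₀=1/2=0.5000
P(X≥5) from Σ C(n,i)·p₀^i·(1−p₀)^(n−i)
p-value (one-sided, H₁ greater) = 0.91022
At α=0.01: p ≥ α → fail to reject H₀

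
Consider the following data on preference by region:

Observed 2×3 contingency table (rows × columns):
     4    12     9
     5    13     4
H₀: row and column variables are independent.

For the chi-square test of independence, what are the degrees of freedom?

degrees of freedom = 2

df = (r−1)(c−1) = (2−1)·(3−1) = 2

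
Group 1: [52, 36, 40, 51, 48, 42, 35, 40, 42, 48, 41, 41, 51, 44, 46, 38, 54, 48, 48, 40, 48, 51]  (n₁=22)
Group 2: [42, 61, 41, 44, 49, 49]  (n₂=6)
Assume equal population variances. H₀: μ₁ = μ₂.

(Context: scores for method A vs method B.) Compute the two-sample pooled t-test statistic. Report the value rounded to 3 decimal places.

x̄₁=44.727, s₁=5.513, n₁=22
x̄₂=47.667, s₂=7.367, n₂=6
s_p² = [21·5.513² + 5·7.367²]/26 = 34.9883
SE = √(s_p²·(1/22+1/6)) = 2.7243
t = (44.727−47.667)/2.7243 = -1.0790
df = 26

test statistic = -1.079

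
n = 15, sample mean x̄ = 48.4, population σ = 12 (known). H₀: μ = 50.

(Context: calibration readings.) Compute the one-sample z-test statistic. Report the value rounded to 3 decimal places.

test statistic = -0.516

SE = σ/√n = 12/√15 = 3.0984
z = (x̄−μ₀)/SE = (48.4−50)/3.0984 = -0.5164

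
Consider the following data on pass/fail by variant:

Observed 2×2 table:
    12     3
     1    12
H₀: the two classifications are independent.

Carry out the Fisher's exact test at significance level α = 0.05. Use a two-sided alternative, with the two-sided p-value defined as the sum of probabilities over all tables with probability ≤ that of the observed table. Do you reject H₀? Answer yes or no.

reject H₀: yes

Margins: r₁=15, r₂=13, c₁=13, c₂=15, n=28
p_obs = C(15,12)·C(13,1)/C(28,13); sum pmf over tables with pmf ≤ p_obs
p-value (two-sided) = 0.00017
At α=0.05: p < α → reject H₀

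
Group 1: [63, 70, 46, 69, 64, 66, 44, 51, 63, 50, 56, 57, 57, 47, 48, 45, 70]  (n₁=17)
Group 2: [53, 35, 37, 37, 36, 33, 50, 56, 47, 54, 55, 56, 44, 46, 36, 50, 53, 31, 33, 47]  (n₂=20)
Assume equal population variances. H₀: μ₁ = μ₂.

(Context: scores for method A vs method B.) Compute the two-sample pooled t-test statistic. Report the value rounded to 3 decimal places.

test statistic = 4.147

x̄₁=56.824, s₁=9.302, n₁=17
x̄₂=44.450, s₂=8.823, n₂=20
s_p² = [16·9.302² + 19·8.823²]/35 = 81.8120
SE = √(s_p²·(1/17+1/20)) = 2.9838
t = (56.824−44.450)/2.9838 = 4.1469
df = 35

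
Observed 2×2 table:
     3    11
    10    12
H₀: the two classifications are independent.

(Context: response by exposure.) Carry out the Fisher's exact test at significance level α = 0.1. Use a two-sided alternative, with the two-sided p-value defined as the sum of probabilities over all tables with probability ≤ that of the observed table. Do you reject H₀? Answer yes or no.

Margins: r₁=14, r₂=22, c₁=13, c₂=23, n=36
p_obs = C(14,3)·C(22,10)/C(36,13); sum pmf over tables with pmf ≤ p_obs
p-value (two-sided) = 0.17504
At α=0.1: p ≥ α → fail to reject H₀

reject H₀: no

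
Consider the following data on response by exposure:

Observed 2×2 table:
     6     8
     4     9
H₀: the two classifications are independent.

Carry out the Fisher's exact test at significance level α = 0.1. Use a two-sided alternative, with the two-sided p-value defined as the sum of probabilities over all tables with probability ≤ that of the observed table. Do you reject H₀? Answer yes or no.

Margins: r₁=14, r₂=13, c₁=10, c₂=17, n=27
p_obs = C(14,6)·C(13,4)/C(27,10); sum pmf over tables with pmf ≤ p_obs
p-value (two-sided) = 0.69458
At α=0.1: p ≥ α → fail to reject H₀

reject H₀: no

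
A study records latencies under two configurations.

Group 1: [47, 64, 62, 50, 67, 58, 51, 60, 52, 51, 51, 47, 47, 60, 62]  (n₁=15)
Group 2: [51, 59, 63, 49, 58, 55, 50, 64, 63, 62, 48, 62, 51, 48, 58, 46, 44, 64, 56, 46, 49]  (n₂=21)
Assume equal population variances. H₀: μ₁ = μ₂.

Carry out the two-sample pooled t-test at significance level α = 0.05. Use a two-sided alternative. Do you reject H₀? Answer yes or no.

x̄₁=55.267, s₁=6.840, n₁=15
x̄₂=54.571, s₂=6.816, n₂=21
s_p² = [14·6.840² + 20·6.816²]/34 = 46.5905
SE = √(s_p²·(1/15+1/21)) = 2.3075
t = (55.267−54.571)/2.3075 = 0.3013
df = 34
p-value (two-sided) = 0.76503
At α=0.05: p ≥ α → fail to reject H₀

reject H₀: no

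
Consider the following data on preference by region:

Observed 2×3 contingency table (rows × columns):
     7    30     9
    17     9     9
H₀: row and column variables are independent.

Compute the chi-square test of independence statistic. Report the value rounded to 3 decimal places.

Row totals [46, 35], col totals [24, 39, 18], n=81
χ² = (7−13.63)²/13.63 + (30−22.15)²/22.15 + (9−10.22)²/10.22 + (17−10.37)²/10.37 + (9−16.85)²/16.85 + (9−7.78)²/7.78 = 14.2432
df = 2

test statistic = 14.243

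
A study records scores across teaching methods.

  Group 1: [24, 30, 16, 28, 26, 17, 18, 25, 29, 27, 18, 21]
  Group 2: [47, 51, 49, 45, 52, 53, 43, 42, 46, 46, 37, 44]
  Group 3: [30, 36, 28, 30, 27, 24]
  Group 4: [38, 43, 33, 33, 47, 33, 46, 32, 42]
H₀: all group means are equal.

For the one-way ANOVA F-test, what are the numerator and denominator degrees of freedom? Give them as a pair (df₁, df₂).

k = 4 groups, N = 39 total
df = (k−1, N−k) = (4−1, 39−4) = (3, 35)

degrees of freedom = [3, 35]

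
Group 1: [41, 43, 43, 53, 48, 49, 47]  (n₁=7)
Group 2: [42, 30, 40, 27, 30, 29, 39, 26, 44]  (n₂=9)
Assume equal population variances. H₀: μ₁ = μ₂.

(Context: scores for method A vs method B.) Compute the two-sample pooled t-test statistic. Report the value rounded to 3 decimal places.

test statistic = 4.041

x̄₁=46.286, s₁=4.192, n₁=7
x̄₂=34.111, s₂=7.026, n₂=9
s_p² = [6·4.192² + 8·7.026²]/14 = 35.7370
SE = √(s_p²·(1/7+1/9)) = 3.0126
t = (46.286−34.111)/3.0126 = 4.0412
df = 14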